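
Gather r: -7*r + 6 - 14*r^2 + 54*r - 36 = -14*r^2 + 47*r - 30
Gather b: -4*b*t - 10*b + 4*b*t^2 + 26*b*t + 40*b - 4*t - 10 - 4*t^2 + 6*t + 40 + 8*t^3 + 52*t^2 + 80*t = b*(4*t^2 + 22*t + 30) + 8*t^3 + 48*t^2 + 82*t + 30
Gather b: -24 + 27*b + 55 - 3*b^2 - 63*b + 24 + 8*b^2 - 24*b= 5*b^2 - 60*b + 55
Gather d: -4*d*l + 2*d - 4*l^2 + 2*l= d*(2 - 4*l) - 4*l^2 + 2*l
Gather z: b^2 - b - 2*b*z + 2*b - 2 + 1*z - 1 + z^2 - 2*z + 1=b^2 + b + z^2 + z*(-2*b - 1) - 2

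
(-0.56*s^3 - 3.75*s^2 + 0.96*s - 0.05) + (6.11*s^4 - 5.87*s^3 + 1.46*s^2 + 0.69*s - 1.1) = 6.11*s^4 - 6.43*s^3 - 2.29*s^2 + 1.65*s - 1.15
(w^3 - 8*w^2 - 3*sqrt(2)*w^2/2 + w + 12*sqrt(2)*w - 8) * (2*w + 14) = 2*w^4 - 3*sqrt(2)*w^3 - 2*w^3 - 110*w^2 + 3*sqrt(2)*w^2 - 2*w + 168*sqrt(2)*w - 112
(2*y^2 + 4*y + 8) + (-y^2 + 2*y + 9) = y^2 + 6*y + 17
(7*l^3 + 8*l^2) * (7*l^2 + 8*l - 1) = 49*l^5 + 112*l^4 + 57*l^3 - 8*l^2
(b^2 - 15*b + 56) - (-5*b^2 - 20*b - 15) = 6*b^2 + 5*b + 71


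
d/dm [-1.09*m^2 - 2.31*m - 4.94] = -2.18*m - 2.31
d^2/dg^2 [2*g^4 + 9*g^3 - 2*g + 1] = 6*g*(4*g + 9)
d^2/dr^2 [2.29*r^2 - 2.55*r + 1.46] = 4.58000000000000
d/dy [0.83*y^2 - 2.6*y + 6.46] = 1.66*y - 2.6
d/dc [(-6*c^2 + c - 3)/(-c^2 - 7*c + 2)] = (43*c^2 - 30*c - 19)/(c^4 + 14*c^3 + 45*c^2 - 28*c + 4)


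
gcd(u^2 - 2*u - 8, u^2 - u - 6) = u + 2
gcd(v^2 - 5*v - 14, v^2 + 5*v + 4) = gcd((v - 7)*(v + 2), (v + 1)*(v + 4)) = 1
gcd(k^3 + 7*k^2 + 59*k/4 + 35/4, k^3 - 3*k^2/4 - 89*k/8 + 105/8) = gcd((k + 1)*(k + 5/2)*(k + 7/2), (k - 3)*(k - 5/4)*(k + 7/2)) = k + 7/2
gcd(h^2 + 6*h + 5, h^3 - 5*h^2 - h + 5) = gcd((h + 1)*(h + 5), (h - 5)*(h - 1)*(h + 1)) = h + 1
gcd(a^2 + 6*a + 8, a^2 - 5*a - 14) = a + 2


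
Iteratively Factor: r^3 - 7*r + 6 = (r - 2)*(r^2 + 2*r - 3) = (r - 2)*(r - 1)*(r + 3)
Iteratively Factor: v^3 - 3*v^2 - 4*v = (v)*(v^2 - 3*v - 4) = v*(v - 4)*(v + 1)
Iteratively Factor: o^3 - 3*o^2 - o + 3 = (o + 1)*(o^2 - 4*o + 3) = (o - 3)*(o + 1)*(o - 1)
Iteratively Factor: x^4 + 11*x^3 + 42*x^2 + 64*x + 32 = (x + 4)*(x^3 + 7*x^2 + 14*x + 8) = (x + 1)*(x + 4)*(x^2 + 6*x + 8) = (x + 1)*(x + 2)*(x + 4)*(x + 4)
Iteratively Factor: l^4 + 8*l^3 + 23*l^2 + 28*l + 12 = (l + 2)*(l^3 + 6*l^2 + 11*l + 6) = (l + 2)*(l + 3)*(l^2 + 3*l + 2) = (l + 1)*(l + 2)*(l + 3)*(l + 2)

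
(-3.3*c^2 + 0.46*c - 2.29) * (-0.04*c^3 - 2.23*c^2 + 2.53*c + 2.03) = 0.132*c^5 + 7.3406*c^4 - 9.2832*c^3 - 0.428499999999999*c^2 - 4.8599*c - 4.6487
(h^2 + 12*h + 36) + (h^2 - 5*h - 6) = 2*h^2 + 7*h + 30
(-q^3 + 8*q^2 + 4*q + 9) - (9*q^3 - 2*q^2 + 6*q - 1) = -10*q^3 + 10*q^2 - 2*q + 10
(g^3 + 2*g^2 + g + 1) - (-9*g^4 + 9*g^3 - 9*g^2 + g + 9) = 9*g^4 - 8*g^3 + 11*g^2 - 8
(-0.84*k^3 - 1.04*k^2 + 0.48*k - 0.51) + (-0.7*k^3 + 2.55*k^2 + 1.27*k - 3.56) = -1.54*k^3 + 1.51*k^2 + 1.75*k - 4.07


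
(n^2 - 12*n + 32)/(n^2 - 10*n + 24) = (n - 8)/(n - 6)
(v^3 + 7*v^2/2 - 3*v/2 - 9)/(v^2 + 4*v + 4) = (2*v^2 + 3*v - 9)/(2*(v + 2))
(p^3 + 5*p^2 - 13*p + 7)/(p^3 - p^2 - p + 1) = (p + 7)/(p + 1)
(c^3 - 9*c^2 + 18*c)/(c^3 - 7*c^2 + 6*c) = (c - 3)/(c - 1)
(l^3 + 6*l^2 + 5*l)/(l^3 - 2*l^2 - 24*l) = (l^2 + 6*l + 5)/(l^2 - 2*l - 24)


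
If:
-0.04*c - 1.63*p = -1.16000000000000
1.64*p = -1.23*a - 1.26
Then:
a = -1.33333333333333*p - 1.02439024390244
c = 29.0 - 40.75*p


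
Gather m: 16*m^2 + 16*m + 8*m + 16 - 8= 16*m^2 + 24*m + 8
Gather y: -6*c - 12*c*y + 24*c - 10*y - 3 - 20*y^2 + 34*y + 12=18*c - 20*y^2 + y*(24 - 12*c) + 9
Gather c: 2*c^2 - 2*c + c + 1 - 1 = 2*c^2 - c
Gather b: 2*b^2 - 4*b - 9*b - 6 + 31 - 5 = 2*b^2 - 13*b + 20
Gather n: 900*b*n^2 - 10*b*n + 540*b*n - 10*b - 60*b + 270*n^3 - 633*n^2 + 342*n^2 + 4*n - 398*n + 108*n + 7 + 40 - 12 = -70*b + 270*n^3 + n^2*(900*b - 291) + n*(530*b - 286) + 35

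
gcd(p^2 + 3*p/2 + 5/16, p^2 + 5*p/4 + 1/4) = p + 1/4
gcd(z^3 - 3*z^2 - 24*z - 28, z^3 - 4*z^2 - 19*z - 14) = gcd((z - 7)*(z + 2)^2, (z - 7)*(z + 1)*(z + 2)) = z^2 - 5*z - 14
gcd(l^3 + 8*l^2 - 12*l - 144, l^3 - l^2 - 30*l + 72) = l^2 + 2*l - 24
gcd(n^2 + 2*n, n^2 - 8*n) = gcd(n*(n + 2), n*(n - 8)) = n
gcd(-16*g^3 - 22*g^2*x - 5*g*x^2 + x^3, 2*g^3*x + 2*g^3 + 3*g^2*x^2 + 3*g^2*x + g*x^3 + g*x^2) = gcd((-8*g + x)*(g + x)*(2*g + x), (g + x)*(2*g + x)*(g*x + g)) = 2*g^2 + 3*g*x + x^2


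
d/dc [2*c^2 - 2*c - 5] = 4*c - 2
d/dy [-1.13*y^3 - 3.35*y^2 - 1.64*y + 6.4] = -3.39*y^2 - 6.7*y - 1.64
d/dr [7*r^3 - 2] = 21*r^2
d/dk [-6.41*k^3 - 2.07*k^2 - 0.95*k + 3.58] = -19.23*k^2 - 4.14*k - 0.95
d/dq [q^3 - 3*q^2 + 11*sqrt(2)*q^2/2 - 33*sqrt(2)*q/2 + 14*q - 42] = 3*q^2 - 6*q + 11*sqrt(2)*q - 33*sqrt(2)/2 + 14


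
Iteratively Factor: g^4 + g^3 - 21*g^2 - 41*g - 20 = (g - 5)*(g^3 + 6*g^2 + 9*g + 4) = (g - 5)*(g + 4)*(g^2 + 2*g + 1) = (g - 5)*(g + 1)*(g + 4)*(g + 1)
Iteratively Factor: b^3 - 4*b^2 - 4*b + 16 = (b + 2)*(b^2 - 6*b + 8) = (b - 4)*(b + 2)*(b - 2)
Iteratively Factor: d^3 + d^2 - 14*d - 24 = (d - 4)*(d^2 + 5*d + 6) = (d - 4)*(d + 3)*(d + 2)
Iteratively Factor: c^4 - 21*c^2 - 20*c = (c + 4)*(c^3 - 4*c^2 - 5*c) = (c + 1)*(c + 4)*(c^2 - 5*c) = c*(c + 1)*(c + 4)*(c - 5)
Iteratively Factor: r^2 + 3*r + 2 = (r + 1)*(r + 2)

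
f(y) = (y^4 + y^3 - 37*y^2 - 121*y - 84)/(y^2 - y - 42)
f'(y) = (1 - 2*y)*(y^4 + y^3 - 37*y^2 - 121*y - 84)/(y^2 - y - 42)^2 + (4*y^3 + 3*y^2 - 74*y - 121)/(y^2 - y - 42) = 2*(y^3 + 13*y^2 + 48*y + 51)/(y^2 + 12*y + 36)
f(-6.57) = 89.66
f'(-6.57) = 81.20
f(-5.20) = -13.86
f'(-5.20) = 38.48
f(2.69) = 16.16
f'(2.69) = 7.78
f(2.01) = 11.31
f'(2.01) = 6.49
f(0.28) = 2.86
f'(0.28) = 3.32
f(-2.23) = -0.44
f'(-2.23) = -0.35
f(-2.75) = -0.17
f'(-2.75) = -0.66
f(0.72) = 4.49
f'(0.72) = 4.10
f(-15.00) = 205.33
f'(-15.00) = -27.63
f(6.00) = 52.50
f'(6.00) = 14.21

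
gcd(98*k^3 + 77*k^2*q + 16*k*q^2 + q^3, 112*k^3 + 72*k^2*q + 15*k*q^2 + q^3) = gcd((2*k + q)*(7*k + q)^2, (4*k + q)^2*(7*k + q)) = 7*k + q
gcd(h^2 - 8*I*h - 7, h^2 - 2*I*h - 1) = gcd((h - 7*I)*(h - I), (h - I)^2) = h - I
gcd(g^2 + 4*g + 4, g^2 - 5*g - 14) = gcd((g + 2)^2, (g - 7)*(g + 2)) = g + 2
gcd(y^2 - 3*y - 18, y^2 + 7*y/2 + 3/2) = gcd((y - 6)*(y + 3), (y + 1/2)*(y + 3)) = y + 3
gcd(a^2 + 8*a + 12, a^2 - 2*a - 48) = a + 6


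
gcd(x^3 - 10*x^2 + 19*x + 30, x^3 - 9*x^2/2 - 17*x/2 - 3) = x^2 - 5*x - 6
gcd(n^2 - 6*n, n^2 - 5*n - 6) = n - 6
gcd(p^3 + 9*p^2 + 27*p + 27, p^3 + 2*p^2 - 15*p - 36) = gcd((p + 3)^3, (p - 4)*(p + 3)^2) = p^2 + 6*p + 9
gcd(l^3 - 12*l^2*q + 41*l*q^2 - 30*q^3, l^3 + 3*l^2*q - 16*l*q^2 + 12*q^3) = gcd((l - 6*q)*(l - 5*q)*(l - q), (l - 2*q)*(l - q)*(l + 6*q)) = -l + q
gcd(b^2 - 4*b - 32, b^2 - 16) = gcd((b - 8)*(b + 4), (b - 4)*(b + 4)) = b + 4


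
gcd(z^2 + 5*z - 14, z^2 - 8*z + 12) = z - 2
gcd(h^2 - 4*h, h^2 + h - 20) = h - 4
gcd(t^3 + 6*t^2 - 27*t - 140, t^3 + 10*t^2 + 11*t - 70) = t + 7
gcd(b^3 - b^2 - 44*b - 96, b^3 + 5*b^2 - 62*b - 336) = b - 8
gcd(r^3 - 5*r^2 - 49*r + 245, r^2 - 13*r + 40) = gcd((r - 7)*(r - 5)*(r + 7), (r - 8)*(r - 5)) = r - 5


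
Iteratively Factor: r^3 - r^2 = (r - 1)*(r^2) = r*(r - 1)*(r)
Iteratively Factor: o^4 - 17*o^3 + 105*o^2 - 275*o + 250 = (o - 2)*(o^3 - 15*o^2 + 75*o - 125) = (o - 5)*(o - 2)*(o^2 - 10*o + 25) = (o - 5)^2*(o - 2)*(o - 5)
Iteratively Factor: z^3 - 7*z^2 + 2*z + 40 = (z - 5)*(z^2 - 2*z - 8) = (z - 5)*(z + 2)*(z - 4)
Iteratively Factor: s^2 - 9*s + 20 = (s - 4)*(s - 5)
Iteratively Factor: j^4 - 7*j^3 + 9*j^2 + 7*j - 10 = (j - 1)*(j^3 - 6*j^2 + 3*j + 10) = (j - 2)*(j - 1)*(j^2 - 4*j - 5) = (j - 2)*(j - 1)*(j + 1)*(j - 5)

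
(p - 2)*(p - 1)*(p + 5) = p^3 + 2*p^2 - 13*p + 10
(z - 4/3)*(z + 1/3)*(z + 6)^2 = z^4 + 11*z^3 + 212*z^2/9 - 124*z/3 - 16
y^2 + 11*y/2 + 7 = (y + 2)*(y + 7/2)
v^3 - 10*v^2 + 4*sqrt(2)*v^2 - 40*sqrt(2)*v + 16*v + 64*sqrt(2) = (v - 8)*(v - 2)*(v + 4*sqrt(2))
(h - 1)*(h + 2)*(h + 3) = h^3 + 4*h^2 + h - 6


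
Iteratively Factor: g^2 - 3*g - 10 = (g + 2)*(g - 5)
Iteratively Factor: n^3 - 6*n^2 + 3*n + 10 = (n + 1)*(n^2 - 7*n + 10) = (n - 5)*(n + 1)*(n - 2)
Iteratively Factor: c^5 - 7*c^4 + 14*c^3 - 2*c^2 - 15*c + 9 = (c - 1)*(c^4 - 6*c^3 + 8*c^2 + 6*c - 9) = (c - 3)*(c - 1)*(c^3 - 3*c^2 - c + 3) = (c - 3)*(c - 1)^2*(c^2 - 2*c - 3) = (c - 3)^2*(c - 1)^2*(c + 1)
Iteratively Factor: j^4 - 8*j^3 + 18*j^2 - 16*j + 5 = (j - 1)*(j^3 - 7*j^2 + 11*j - 5) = (j - 5)*(j - 1)*(j^2 - 2*j + 1) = (j - 5)*(j - 1)^2*(j - 1)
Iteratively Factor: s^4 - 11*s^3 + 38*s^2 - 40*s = (s - 5)*(s^3 - 6*s^2 + 8*s) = (s - 5)*(s - 2)*(s^2 - 4*s) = (s - 5)*(s - 4)*(s - 2)*(s)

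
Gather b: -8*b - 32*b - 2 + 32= 30 - 40*b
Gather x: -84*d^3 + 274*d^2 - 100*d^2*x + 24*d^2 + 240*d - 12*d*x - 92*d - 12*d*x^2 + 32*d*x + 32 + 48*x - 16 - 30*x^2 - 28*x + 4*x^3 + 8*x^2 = -84*d^3 + 298*d^2 + 148*d + 4*x^3 + x^2*(-12*d - 22) + x*(-100*d^2 + 20*d + 20) + 16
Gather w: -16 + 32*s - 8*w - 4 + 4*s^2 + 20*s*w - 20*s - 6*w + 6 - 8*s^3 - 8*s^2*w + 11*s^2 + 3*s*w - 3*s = -8*s^3 + 15*s^2 + 9*s + w*(-8*s^2 + 23*s - 14) - 14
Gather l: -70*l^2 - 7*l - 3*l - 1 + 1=-70*l^2 - 10*l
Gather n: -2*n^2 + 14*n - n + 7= -2*n^2 + 13*n + 7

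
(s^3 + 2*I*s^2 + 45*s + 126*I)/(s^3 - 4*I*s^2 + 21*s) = (s + 6*I)/s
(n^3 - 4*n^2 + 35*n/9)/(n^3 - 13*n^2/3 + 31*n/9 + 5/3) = n*(3*n - 7)/(3*n^2 - 8*n - 3)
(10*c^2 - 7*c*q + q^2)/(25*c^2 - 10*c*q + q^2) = (-2*c + q)/(-5*c + q)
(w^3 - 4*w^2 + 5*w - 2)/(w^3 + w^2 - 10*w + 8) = (w - 1)/(w + 4)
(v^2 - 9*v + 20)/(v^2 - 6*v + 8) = (v - 5)/(v - 2)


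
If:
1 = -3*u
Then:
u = -1/3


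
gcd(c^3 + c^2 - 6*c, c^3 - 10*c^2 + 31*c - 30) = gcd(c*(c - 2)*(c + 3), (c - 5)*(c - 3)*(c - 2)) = c - 2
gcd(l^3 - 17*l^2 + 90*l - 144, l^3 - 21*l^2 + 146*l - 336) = l^2 - 14*l + 48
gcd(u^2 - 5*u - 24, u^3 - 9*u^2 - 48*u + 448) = u - 8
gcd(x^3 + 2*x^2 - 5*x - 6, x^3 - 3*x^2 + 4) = x^2 - x - 2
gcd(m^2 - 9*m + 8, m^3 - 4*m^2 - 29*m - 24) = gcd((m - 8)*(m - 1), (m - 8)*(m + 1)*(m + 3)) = m - 8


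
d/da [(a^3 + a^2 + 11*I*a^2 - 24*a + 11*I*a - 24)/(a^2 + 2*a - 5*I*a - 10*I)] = (a^4 + a^3*(4 - 10*I) + a^2*(81 - 24*I) + a*(268 - 20*I) + 158 + 120*I)/(a^4 + a^3*(4 - 10*I) + a^2*(-21 - 40*I) + a*(-100 - 40*I) - 100)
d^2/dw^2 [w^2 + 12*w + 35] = 2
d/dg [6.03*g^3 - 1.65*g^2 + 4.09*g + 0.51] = 18.09*g^2 - 3.3*g + 4.09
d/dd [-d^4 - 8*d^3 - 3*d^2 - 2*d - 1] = -4*d^3 - 24*d^2 - 6*d - 2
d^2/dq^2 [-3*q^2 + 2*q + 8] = -6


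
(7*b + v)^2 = 49*b^2 + 14*b*v + v^2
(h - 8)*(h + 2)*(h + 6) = h^3 - 52*h - 96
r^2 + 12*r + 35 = (r + 5)*(r + 7)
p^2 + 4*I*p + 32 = (p - 4*I)*(p + 8*I)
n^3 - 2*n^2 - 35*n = n*(n - 7)*(n + 5)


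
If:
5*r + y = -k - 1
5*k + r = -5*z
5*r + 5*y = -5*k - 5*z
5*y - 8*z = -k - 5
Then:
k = -39/67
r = -20/201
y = 16/201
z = 121/201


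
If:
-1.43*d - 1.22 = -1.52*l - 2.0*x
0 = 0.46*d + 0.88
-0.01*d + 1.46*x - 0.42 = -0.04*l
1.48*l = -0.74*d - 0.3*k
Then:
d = -1.91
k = 11.67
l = -1.41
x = 0.31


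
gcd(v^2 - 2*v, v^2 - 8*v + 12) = v - 2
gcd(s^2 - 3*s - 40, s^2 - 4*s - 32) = s - 8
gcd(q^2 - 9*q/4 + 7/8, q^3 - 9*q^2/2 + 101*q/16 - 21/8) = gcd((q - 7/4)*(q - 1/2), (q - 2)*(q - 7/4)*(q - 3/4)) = q - 7/4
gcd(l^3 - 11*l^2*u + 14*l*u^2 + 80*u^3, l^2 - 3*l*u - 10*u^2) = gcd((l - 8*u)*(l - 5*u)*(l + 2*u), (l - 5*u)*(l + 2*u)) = -l^2 + 3*l*u + 10*u^2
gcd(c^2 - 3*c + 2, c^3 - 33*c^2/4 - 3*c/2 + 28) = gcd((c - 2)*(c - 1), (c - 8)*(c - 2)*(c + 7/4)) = c - 2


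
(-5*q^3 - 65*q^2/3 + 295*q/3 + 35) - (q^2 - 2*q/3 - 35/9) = -5*q^3 - 68*q^2/3 + 99*q + 350/9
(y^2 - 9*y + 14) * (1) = y^2 - 9*y + 14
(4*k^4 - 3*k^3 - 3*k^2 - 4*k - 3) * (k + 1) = 4*k^5 + k^4 - 6*k^3 - 7*k^2 - 7*k - 3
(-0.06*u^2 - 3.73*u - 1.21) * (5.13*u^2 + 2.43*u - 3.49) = -0.3078*u^4 - 19.2807*u^3 - 15.0618*u^2 + 10.0774*u + 4.2229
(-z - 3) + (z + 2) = -1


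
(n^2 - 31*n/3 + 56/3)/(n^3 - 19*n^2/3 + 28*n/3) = (n - 8)/(n*(n - 4))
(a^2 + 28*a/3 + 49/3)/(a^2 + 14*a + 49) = (a + 7/3)/(a + 7)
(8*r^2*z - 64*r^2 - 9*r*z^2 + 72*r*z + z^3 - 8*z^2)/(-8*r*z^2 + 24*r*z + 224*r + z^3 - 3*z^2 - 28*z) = (-r*z + 8*r + z^2 - 8*z)/(z^2 - 3*z - 28)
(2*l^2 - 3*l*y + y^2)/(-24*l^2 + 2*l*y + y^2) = (2*l^2 - 3*l*y + y^2)/(-24*l^2 + 2*l*y + y^2)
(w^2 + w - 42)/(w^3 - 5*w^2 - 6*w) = (w + 7)/(w*(w + 1))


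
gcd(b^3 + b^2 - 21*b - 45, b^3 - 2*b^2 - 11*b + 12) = b + 3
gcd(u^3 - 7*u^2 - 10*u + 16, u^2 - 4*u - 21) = 1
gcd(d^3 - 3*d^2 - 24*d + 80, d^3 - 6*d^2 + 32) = d^2 - 8*d + 16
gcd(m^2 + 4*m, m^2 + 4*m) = m^2 + 4*m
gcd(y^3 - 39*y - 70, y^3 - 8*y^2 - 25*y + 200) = y + 5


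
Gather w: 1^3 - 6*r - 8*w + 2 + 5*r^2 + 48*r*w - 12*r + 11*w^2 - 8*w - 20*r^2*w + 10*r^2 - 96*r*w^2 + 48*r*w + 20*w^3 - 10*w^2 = 15*r^2 - 18*r + 20*w^3 + w^2*(1 - 96*r) + w*(-20*r^2 + 96*r - 16) + 3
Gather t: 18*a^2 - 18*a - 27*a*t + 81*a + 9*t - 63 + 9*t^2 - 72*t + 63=18*a^2 + 63*a + 9*t^2 + t*(-27*a - 63)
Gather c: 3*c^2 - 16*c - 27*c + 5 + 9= 3*c^2 - 43*c + 14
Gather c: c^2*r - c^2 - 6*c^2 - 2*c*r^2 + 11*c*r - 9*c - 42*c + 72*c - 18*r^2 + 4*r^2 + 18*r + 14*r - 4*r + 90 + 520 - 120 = c^2*(r - 7) + c*(-2*r^2 + 11*r + 21) - 14*r^2 + 28*r + 490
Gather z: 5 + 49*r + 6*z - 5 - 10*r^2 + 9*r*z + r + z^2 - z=-10*r^2 + 50*r + z^2 + z*(9*r + 5)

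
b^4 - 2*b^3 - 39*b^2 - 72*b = b*(b - 8)*(b + 3)^2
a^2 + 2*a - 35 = (a - 5)*(a + 7)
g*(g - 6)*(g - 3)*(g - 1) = g^4 - 10*g^3 + 27*g^2 - 18*g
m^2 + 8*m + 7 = (m + 1)*(m + 7)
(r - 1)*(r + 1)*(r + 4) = r^3 + 4*r^2 - r - 4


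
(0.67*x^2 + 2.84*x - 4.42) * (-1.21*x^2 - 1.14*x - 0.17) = -0.8107*x^4 - 4.2002*x^3 + 1.9967*x^2 + 4.556*x + 0.7514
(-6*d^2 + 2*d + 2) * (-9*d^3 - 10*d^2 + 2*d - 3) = 54*d^5 + 42*d^4 - 50*d^3 + 2*d^2 - 2*d - 6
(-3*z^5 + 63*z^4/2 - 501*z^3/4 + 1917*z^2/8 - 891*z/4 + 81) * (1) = -3*z^5 + 63*z^4/2 - 501*z^3/4 + 1917*z^2/8 - 891*z/4 + 81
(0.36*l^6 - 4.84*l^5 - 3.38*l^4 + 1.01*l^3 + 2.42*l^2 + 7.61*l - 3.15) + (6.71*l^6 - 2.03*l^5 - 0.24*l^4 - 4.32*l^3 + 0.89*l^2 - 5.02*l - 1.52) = 7.07*l^6 - 6.87*l^5 - 3.62*l^4 - 3.31*l^3 + 3.31*l^2 + 2.59*l - 4.67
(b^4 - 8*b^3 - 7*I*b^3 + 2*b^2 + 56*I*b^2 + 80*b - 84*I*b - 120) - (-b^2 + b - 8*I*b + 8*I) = b^4 - 8*b^3 - 7*I*b^3 + 3*b^2 + 56*I*b^2 + 79*b - 76*I*b - 120 - 8*I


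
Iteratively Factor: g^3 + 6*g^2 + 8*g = (g + 2)*(g^2 + 4*g) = g*(g + 2)*(g + 4)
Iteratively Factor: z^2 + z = (z)*(z + 1)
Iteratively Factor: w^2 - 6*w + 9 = (w - 3)*(w - 3)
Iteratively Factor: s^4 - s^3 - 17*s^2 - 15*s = (s + 3)*(s^3 - 4*s^2 - 5*s) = (s + 1)*(s + 3)*(s^2 - 5*s) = s*(s + 1)*(s + 3)*(s - 5)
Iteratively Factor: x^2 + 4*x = (x + 4)*(x)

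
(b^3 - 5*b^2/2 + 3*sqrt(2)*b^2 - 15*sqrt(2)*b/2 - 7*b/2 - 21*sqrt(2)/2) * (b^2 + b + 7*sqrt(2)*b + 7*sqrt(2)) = b^5 - 3*b^4/2 + 10*sqrt(2)*b^4 - 15*sqrt(2)*b^3 + 36*b^3 - 60*sqrt(2)*b^2 - 133*b^2/2 - 252*b - 35*sqrt(2)*b - 147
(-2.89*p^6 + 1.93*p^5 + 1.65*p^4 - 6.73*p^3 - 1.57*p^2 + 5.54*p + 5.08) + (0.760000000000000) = -2.89*p^6 + 1.93*p^5 + 1.65*p^4 - 6.73*p^3 - 1.57*p^2 + 5.54*p + 5.84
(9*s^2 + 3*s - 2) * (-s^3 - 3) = -9*s^5 - 3*s^4 + 2*s^3 - 27*s^2 - 9*s + 6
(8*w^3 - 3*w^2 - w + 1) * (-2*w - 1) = -16*w^4 - 2*w^3 + 5*w^2 - w - 1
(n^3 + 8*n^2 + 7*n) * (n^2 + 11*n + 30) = n^5 + 19*n^4 + 125*n^3 + 317*n^2 + 210*n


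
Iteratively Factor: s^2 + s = (s)*(s + 1)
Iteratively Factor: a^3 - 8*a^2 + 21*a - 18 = (a - 2)*(a^2 - 6*a + 9) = (a - 3)*(a - 2)*(a - 3)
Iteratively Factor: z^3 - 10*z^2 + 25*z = (z - 5)*(z^2 - 5*z) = z*(z - 5)*(z - 5)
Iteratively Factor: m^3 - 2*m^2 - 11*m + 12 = (m - 1)*(m^2 - m - 12) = (m - 4)*(m - 1)*(m + 3)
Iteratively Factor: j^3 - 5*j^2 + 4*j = (j - 1)*(j^2 - 4*j) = (j - 4)*(j - 1)*(j)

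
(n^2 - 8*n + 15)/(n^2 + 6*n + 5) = (n^2 - 8*n + 15)/(n^2 + 6*n + 5)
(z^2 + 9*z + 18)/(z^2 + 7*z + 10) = (z^2 + 9*z + 18)/(z^2 + 7*z + 10)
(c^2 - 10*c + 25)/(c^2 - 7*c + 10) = (c - 5)/(c - 2)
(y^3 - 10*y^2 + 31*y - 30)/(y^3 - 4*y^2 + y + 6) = (y - 5)/(y + 1)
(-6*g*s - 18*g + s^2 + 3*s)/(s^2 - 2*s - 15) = (-6*g + s)/(s - 5)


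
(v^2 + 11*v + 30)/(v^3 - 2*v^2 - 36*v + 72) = (v + 5)/(v^2 - 8*v + 12)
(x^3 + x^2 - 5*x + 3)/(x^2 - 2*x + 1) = x + 3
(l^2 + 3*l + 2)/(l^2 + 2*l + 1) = (l + 2)/(l + 1)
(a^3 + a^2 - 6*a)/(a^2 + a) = (a^2 + a - 6)/(a + 1)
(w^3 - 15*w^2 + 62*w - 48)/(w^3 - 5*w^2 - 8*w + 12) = (w - 8)/(w + 2)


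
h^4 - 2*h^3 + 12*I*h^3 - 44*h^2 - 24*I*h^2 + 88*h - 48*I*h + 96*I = (h - 2)*(h + 2*I)*(h + 4*I)*(h + 6*I)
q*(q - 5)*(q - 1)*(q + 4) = q^4 - 2*q^3 - 19*q^2 + 20*q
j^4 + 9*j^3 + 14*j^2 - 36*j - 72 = (j - 2)*(j + 2)*(j + 3)*(j + 6)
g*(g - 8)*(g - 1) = g^3 - 9*g^2 + 8*g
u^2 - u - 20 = (u - 5)*(u + 4)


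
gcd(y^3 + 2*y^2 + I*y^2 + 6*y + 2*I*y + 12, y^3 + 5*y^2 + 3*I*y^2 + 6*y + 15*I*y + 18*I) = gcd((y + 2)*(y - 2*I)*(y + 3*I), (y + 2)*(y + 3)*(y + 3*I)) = y^2 + y*(2 + 3*I) + 6*I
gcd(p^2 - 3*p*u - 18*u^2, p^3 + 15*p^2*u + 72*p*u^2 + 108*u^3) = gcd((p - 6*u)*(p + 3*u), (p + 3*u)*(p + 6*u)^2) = p + 3*u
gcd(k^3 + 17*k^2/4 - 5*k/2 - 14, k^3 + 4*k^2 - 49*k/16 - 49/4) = k^2 + 9*k/4 - 7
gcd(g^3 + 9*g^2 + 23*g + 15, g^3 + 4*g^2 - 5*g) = g + 5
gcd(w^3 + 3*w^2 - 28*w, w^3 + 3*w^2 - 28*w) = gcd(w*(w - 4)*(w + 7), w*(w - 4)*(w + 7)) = w^3 + 3*w^2 - 28*w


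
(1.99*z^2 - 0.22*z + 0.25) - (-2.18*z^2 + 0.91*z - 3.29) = 4.17*z^2 - 1.13*z + 3.54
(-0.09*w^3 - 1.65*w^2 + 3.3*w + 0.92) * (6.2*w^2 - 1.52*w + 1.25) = -0.558*w^5 - 10.0932*w^4 + 22.8555*w^3 - 1.3745*w^2 + 2.7266*w + 1.15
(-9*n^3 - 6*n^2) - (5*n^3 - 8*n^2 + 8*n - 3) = -14*n^3 + 2*n^2 - 8*n + 3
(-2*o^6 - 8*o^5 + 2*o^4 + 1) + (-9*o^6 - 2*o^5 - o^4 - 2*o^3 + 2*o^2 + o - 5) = -11*o^6 - 10*o^5 + o^4 - 2*o^3 + 2*o^2 + o - 4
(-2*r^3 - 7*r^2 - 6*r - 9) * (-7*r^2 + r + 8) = 14*r^5 + 47*r^4 + 19*r^3 + r^2 - 57*r - 72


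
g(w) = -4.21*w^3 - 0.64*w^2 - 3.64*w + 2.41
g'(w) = -12.63*w^2 - 1.28*w - 3.64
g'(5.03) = -329.63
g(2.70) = -94.95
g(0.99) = -5.91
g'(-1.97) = -50.13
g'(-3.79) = -180.21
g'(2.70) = -99.17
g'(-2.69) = -91.59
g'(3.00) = -121.15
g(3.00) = -127.94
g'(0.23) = -4.60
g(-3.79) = 236.20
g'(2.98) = -119.61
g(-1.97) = 39.28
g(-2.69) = 89.52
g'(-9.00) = -1015.15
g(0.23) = 1.49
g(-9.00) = 3052.42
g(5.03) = -567.87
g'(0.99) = -17.29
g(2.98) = -125.53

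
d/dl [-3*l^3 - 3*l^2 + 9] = 3*l*(-3*l - 2)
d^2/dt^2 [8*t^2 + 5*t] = 16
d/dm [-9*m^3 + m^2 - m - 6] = -27*m^2 + 2*m - 1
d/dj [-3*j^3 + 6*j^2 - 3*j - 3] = -9*j^2 + 12*j - 3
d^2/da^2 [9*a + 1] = 0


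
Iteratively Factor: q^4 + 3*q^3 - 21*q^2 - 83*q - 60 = (q + 1)*(q^3 + 2*q^2 - 23*q - 60) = (q - 5)*(q + 1)*(q^2 + 7*q + 12) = (q - 5)*(q + 1)*(q + 4)*(q + 3)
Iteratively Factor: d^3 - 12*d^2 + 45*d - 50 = (d - 5)*(d^2 - 7*d + 10) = (d - 5)^2*(d - 2)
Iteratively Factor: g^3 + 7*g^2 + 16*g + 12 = (g + 2)*(g^2 + 5*g + 6) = (g + 2)*(g + 3)*(g + 2)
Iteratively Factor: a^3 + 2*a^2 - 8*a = (a - 2)*(a^2 + 4*a) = (a - 2)*(a + 4)*(a)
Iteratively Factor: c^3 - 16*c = (c)*(c^2 - 16) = c*(c - 4)*(c + 4)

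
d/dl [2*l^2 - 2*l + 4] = 4*l - 2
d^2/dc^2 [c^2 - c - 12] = 2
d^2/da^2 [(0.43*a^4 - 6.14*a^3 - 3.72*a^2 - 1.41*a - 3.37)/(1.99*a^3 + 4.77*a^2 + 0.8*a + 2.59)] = (-1.13686837721616e-13*a^7 + 105.300674*a^6 + 21.6945359999995*a^5 + 208.36152*a^4 - 116.575022*a^3 - 171.017214*a^2 - 115.552644*a + 34.889158)/(7.880599*a^9 + 56.669031*a^8 + 145.339053*a^7 + 184.86435*a^6 + 205.938102*a^5 + 210.688113*a^4 + 99.859997*a^3 + 100.965711*a^2 + 16.09944*a + 17.373979)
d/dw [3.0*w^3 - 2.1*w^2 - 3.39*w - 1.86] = 9.0*w^2 - 4.2*w - 3.39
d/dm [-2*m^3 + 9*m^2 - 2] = 6*m*(3 - m)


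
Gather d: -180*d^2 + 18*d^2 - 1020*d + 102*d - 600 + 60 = -162*d^2 - 918*d - 540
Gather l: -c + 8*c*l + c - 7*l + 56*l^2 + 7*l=8*c*l + 56*l^2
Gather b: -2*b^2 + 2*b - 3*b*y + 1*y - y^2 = -2*b^2 + b*(2 - 3*y) - y^2 + y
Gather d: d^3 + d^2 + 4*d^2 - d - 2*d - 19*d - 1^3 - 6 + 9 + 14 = d^3 + 5*d^2 - 22*d + 16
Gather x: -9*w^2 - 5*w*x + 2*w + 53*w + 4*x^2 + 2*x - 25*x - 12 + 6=-9*w^2 + 55*w + 4*x^2 + x*(-5*w - 23) - 6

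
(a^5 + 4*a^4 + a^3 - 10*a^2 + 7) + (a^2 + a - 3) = a^5 + 4*a^4 + a^3 - 9*a^2 + a + 4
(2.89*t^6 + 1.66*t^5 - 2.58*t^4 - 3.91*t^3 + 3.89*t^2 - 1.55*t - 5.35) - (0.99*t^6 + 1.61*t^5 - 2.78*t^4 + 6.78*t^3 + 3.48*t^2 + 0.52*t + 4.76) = 1.9*t^6 + 0.0499999999999998*t^5 + 0.2*t^4 - 10.69*t^3 + 0.41*t^2 - 2.07*t - 10.11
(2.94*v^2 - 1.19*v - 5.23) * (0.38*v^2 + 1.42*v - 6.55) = 1.1172*v^4 + 3.7226*v^3 - 22.9342*v^2 + 0.367899999999999*v + 34.2565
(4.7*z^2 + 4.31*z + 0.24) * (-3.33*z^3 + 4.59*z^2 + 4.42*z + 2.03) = -15.651*z^5 + 7.2207*z^4 + 39.7577*z^3 + 29.6928*z^2 + 9.8101*z + 0.4872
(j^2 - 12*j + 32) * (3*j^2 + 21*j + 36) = 3*j^4 - 15*j^3 - 120*j^2 + 240*j + 1152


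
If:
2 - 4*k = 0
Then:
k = 1/2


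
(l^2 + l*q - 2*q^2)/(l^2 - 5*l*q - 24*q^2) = (-l^2 - l*q + 2*q^2)/(-l^2 + 5*l*q + 24*q^2)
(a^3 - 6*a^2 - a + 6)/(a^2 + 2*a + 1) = (a^2 - 7*a + 6)/(a + 1)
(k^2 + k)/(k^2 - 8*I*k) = (k + 1)/(k - 8*I)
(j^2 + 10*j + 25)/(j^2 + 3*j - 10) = (j + 5)/(j - 2)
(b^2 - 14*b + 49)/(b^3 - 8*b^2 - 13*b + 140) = (b - 7)/(b^2 - b - 20)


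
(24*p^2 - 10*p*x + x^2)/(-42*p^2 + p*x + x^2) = (-4*p + x)/(7*p + x)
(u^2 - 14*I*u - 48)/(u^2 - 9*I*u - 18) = (u - 8*I)/(u - 3*I)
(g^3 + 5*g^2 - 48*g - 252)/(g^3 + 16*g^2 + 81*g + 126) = (g^2 - g - 42)/(g^2 + 10*g + 21)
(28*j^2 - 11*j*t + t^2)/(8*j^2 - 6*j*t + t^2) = (-7*j + t)/(-2*j + t)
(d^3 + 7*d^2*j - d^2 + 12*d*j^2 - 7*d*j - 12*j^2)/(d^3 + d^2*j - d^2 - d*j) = (d^2 + 7*d*j + 12*j^2)/(d*(d + j))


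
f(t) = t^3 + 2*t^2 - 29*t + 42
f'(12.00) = 451.00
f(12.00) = 1710.00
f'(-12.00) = 355.00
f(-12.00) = -1050.00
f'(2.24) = -4.99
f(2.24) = -1.69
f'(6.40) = 119.48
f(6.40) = 200.46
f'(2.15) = -6.53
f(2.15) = -1.17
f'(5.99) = 102.60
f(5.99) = 154.97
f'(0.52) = -26.11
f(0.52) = 27.60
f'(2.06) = -8.03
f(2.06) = -0.51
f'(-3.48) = -6.59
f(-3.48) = 125.00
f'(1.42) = -17.27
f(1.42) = 7.72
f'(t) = 3*t^2 + 4*t - 29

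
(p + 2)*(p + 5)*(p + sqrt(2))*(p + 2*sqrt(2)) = p^4 + 3*sqrt(2)*p^3 + 7*p^3 + 14*p^2 + 21*sqrt(2)*p^2 + 28*p + 30*sqrt(2)*p + 40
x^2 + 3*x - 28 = (x - 4)*(x + 7)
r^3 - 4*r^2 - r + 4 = (r - 4)*(r - 1)*(r + 1)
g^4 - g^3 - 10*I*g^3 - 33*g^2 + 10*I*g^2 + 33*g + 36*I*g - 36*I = (g - 1)*(g - 4*I)*(g - 3*I)^2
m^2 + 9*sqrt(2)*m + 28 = (m + 2*sqrt(2))*(m + 7*sqrt(2))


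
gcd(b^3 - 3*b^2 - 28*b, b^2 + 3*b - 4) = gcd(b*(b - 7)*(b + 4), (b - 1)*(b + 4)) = b + 4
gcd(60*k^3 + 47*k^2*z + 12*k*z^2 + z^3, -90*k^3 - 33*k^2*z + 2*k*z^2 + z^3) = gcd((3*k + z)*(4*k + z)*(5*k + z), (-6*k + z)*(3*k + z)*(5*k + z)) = 15*k^2 + 8*k*z + z^2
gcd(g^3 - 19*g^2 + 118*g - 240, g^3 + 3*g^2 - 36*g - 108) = g - 6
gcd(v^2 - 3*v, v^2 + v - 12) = v - 3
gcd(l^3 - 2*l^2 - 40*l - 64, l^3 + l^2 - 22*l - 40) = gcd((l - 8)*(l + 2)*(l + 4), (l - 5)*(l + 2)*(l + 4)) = l^2 + 6*l + 8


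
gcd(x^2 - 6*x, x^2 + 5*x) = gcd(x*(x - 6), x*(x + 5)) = x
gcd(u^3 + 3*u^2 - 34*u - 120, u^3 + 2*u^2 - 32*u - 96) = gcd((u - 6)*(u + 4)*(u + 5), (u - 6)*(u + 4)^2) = u^2 - 2*u - 24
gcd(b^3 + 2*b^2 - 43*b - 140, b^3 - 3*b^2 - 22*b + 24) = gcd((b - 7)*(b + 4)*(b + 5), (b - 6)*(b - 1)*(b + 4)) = b + 4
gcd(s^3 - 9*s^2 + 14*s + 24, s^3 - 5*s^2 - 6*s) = s^2 - 5*s - 6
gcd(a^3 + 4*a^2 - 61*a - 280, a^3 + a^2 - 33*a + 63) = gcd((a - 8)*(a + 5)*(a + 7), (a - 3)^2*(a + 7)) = a + 7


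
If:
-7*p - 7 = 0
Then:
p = -1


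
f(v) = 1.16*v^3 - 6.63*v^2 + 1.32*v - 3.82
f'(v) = 3.48*v^2 - 13.26*v + 1.32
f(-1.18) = -16.52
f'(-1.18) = 21.81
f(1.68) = -14.81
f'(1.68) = -11.13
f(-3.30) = -122.06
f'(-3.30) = 82.98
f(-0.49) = -6.20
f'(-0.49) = 8.65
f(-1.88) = -37.44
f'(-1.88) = 38.55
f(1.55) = -13.38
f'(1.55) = -10.87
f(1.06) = -8.49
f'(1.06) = -8.83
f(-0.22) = -4.44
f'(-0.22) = 4.41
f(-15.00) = -5430.37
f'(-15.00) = 983.22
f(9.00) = 316.67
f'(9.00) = 163.86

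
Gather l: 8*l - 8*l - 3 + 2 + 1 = 0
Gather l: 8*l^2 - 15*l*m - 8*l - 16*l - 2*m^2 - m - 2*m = 8*l^2 + l*(-15*m - 24) - 2*m^2 - 3*m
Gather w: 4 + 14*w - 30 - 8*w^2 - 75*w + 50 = -8*w^2 - 61*w + 24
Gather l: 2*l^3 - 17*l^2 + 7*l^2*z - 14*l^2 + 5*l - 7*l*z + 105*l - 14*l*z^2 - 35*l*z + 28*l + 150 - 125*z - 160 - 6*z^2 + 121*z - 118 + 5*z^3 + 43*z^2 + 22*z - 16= 2*l^3 + l^2*(7*z - 31) + l*(-14*z^2 - 42*z + 138) + 5*z^3 + 37*z^2 + 18*z - 144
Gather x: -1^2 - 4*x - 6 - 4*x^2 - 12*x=-4*x^2 - 16*x - 7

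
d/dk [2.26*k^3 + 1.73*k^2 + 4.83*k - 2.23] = 6.78*k^2 + 3.46*k + 4.83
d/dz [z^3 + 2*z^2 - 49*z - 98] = 3*z^2 + 4*z - 49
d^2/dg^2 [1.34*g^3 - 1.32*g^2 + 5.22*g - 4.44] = 8.04*g - 2.64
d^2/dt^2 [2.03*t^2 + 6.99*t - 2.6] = 4.06000000000000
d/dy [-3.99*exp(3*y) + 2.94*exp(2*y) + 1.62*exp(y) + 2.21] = (-11.97*exp(2*y) + 5.88*exp(y) + 1.62)*exp(y)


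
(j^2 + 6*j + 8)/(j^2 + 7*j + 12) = (j + 2)/(j + 3)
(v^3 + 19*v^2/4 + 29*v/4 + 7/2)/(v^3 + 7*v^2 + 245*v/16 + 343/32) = 8*(v^2 + 3*v + 2)/(8*v^2 + 42*v + 49)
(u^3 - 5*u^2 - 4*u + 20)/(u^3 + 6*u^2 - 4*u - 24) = (u - 5)/(u + 6)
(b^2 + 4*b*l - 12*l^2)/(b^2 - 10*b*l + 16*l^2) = (b + 6*l)/(b - 8*l)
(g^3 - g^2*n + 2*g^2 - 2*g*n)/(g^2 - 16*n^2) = g*(g^2 - g*n + 2*g - 2*n)/(g^2 - 16*n^2)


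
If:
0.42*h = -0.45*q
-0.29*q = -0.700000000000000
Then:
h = -2.59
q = 2.41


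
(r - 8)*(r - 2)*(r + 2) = r^3 - 8*r^2 - 4*r + 32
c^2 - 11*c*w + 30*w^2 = (c - 6*w)*(c - 5*w)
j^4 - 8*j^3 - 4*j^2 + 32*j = j*(j - 8)*(j - 2)*(j + 2)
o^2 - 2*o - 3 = (o - 3)*(o + 1)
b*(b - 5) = b^2 - 5*b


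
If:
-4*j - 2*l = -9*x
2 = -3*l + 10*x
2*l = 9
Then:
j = 99/80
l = 9/2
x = 31/20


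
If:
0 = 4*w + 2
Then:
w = -1/2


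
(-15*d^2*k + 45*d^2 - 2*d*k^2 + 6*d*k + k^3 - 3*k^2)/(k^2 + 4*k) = (-15*d^2*k + 45*d^2 - 2*d*k^2 + 6*d*k + k^3 - 3*k^2)/(k*(k + 4))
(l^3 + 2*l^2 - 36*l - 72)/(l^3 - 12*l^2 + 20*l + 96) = (l + 6)/(l - 8)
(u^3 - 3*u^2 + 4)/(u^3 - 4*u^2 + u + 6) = (u - 2)/(u - 3)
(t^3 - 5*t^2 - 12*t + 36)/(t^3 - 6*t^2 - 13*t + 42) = (t - 6)/(t - 7)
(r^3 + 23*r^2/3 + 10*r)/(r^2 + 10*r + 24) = r*(3*r + 5)/(3*(r + 4))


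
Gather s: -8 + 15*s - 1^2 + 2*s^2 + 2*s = 2*s^2 + 17*s - 9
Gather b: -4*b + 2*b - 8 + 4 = -2*b - 4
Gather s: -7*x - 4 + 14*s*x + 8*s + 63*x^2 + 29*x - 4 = s*(14*x + 8) + 63*x^2 + 22*x - 8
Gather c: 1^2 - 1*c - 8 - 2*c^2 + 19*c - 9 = -2*c^2 + 18*c - 16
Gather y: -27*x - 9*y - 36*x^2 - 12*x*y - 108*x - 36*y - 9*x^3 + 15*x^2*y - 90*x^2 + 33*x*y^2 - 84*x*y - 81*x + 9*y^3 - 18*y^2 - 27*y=-9*x^3 - 126*x^2 - 216*x + 9*y^3 + y^2*(33*x - 18) + y*(15*x^2 - 96*x - 72)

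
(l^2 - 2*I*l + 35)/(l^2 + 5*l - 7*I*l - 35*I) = (l + 5*I)/(l + 5)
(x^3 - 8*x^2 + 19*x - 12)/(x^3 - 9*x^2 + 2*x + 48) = (x^2 - 5*x + 4)/(x^2 - 6*x - 16)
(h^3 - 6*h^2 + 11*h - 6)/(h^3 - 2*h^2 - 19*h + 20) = (h^2 - 5*h + 6)/(h^2 - h - 20)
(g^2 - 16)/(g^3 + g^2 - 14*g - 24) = (g + 4)/(g^2 + 5*g + 6)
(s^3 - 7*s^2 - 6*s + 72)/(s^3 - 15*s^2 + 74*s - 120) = (s + 3)/(s - 5)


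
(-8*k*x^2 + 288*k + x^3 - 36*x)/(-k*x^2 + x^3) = (8*k*x^2 - 288*k - x^3 + 36*x)/(x^2*(k - x))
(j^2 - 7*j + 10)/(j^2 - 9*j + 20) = (j - 2)/(j - 4)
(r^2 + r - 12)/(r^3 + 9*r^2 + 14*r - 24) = (r - 3)/(r^2 + 5*r - 6)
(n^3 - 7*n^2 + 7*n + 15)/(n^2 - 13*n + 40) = (n^2 - 2*n - 3)/(n - 8)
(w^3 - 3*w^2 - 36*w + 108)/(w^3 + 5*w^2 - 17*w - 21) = (w^2 - 36)/(w^2 + 8*w + 7)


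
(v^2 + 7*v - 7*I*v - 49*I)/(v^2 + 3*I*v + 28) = (v^2 + 7*v*(1 - I) - 49*I)/(v^2 + 3*I*v + 28)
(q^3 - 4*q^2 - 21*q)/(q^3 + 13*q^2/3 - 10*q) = 3*(q^2 - 4*q - 21)/(3*q^2 + 13*q - 30)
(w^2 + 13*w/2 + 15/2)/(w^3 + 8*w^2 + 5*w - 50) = (w + 3/2)/(w^2 + 3*w - 10)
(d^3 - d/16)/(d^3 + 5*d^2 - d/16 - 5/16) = d/(d + 5)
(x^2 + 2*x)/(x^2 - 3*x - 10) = x/(x - 5)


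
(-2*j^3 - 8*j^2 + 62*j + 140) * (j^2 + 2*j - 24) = -2*j^5 - 12*j^4 + 94*j^3 + 456*j^2 - 1208*j - 3360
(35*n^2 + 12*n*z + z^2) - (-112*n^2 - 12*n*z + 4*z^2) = 147*n^2 + 24*n*z - 3*z^2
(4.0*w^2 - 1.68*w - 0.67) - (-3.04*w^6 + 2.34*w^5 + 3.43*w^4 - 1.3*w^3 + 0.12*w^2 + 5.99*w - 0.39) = 3.04*w^6 - 2.34*w^5 - 3.43*w^4 + 1.3*w^3 + 3.88*w^2 - 7.67*w - 0.28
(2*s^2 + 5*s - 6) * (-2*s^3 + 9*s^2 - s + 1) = -4*s^5 + 8*s^4 + 55*s^3 - 57*s^2 + 11*s - 6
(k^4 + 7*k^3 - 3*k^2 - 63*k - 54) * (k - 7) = k^5 - 52*k^3 - 42*k^2 + 387*k + 378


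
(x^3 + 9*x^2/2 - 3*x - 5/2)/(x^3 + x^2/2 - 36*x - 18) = (x^2 + 4*x - 5)/(x^2 - 36)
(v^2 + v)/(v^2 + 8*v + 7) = v/(v + 7)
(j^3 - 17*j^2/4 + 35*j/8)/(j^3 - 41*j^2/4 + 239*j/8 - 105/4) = j/(j - 6)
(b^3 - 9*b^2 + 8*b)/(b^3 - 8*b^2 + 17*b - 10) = b*(b - 8)/(b^2 - 7*b + 10)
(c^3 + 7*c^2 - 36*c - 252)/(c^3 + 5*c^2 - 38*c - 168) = (c + 6)/(c + 4)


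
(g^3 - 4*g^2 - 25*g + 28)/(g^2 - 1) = (g^2 - 3*g - 28)/(g + 1)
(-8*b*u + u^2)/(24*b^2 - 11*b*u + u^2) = u/(-3*b + u)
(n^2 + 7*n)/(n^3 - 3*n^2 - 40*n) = (n + 7)/(n^2 - 3*n - 40)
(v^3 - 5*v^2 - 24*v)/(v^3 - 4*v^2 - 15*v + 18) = v*(v - 8)/(v^2 - 7*v + 6)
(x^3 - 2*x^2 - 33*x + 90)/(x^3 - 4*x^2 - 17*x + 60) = (x + 6)/(x + 4)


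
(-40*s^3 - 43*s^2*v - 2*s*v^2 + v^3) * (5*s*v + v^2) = -200*s^4*v - 255*s^3*v^2 - 53*s^2*v^3 + 3*s*v^4 + v^5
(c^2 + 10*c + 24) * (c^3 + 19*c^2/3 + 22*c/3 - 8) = c^5 + 49*c^4/3 + 284*c^3/3 + 652*c^2/3 + 96*c - 192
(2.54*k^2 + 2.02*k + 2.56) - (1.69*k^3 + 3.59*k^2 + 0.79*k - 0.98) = -1.69*k^3 - 1.05*k^2 + 1.23*k + 3.54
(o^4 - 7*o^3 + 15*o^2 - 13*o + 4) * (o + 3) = o^5 - 4*o^4 - 6*o^3 + 32*o^2 - 35*o + 12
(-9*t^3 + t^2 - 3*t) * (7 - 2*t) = 18*t^4 - 65*t^3 + 13*t^2 - 21*t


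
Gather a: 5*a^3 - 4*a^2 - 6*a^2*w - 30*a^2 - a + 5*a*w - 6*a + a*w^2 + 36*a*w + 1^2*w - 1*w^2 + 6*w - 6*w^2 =5*a^3 + a^2*(-6*w - 34) + a*(w^2 + 41*w - 7) - 7*w^2 + 7*w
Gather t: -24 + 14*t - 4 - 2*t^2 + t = -2*t^2 + 15*t - 28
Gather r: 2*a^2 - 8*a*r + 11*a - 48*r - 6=2*a^2 + 11*a + r*(-8*a - 48) - 6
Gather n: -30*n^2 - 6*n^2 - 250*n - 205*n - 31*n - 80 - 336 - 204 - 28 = -36*n^2 - 486*n - 648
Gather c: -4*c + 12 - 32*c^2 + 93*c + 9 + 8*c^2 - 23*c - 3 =-24*c^2 + 66*c + 18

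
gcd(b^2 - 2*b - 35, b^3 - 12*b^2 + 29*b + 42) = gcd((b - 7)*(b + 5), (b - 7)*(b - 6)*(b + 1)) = b - 7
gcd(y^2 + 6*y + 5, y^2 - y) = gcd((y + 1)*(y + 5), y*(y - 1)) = 1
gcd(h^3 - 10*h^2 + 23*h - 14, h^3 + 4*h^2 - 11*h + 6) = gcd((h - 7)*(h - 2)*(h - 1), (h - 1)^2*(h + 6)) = h - 1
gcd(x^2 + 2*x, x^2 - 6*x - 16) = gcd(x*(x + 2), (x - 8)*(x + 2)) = x + 2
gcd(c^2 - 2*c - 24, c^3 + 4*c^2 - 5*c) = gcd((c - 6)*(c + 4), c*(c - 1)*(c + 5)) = 1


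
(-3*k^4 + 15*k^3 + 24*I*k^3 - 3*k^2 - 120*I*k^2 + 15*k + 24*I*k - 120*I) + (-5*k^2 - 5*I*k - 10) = -3*k^4 + 15*k^3 + 24*I*k^3 - 8*k^2 - 120*I*k^2 + 15*k + 19*I*k - 10 - 120*I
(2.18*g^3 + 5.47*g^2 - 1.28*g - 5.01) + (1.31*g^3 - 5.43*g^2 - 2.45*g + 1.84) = 3.49*g^3 + 0.04*g^2 - 3.73*g - 3.17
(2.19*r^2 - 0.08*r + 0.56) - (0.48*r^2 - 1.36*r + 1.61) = 1.71*r^2 + 1.28*r - 1.05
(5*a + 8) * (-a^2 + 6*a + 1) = -5*a^3 + 22*a^2 + 53*a + 8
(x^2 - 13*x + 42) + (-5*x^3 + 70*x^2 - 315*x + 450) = -5*x^3 + 71*x^2 - 328*x + 492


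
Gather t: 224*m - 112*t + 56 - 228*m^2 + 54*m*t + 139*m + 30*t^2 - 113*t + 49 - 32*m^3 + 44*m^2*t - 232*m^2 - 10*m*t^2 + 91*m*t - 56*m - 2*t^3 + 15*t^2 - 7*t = -32*m^3 - 460*m^2 + 307*m - 2*t^3 + t^2*(45 - 10*m) + t*(44*m^2 + 145*m - 232) + 105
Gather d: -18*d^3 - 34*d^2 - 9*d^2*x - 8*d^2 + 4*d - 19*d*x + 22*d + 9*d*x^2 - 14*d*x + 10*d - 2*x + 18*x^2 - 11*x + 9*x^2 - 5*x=-18*d^3 + d^2*(-9*x - 42) + d*(9*x^2 - 33*x + 36) + 27*x^2 - 18*x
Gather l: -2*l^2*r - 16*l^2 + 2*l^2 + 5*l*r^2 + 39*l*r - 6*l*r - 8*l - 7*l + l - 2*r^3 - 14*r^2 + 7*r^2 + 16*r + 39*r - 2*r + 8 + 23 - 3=l^2*(-2*r - 14) + l*(5*r^2 + 33*r - 14) - 2*r^3 - 7*r^2 + 53*r + 28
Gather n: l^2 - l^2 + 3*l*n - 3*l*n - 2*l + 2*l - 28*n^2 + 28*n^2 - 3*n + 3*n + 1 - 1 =0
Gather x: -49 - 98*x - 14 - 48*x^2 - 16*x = -48*x^2 - 114*x - 63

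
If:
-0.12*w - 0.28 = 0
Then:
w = -2.33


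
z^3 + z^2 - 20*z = z*(z - 4)*(z + 5)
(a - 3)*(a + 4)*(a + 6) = a^3 + 7*a^2 - 6*a - 72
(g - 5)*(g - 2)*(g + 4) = g^3 - 3*g^2 - 18*g + 40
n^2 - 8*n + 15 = (n - 5)*(n - 3)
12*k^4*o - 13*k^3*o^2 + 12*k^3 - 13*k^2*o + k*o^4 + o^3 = (-3*k + o)*(-k + o)*(4*k + o)*(k*o + 1)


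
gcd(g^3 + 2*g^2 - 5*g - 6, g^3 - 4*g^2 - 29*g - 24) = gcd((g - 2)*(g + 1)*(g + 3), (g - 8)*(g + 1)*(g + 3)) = g^2 + 4*g + 3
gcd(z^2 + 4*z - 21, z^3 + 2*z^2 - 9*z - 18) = z - 3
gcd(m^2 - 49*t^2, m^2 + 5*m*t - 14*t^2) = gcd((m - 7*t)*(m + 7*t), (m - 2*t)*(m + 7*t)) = m + 7*t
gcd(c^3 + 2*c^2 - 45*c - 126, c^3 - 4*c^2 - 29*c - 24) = c + 3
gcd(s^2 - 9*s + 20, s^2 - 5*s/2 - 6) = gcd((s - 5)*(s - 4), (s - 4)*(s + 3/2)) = s - 4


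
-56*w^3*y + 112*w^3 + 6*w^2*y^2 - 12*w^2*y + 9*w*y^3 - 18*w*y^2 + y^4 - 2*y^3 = (-2*w + y)*(4*w + y)*(7*w + y)*(y - 2)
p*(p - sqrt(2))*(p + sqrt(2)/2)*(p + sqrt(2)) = p^4 + sqrt(2)*p^3/2 - 2*p^2 - sqrt(2)*p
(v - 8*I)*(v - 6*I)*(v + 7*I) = v^3 - 7*I*v^2 + 50*v - 336*I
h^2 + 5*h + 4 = (h + 1)*(h + 4)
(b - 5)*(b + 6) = b^2 + b - 30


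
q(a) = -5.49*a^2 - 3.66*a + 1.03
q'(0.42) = -8.27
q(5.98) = -217.18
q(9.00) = -476.60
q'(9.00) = -102.48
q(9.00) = -476.60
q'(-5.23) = 53.77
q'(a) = -10.98*a - 3.66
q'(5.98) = -69.32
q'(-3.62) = 36.09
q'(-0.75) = 4.58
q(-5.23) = -130.00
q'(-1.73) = 15.34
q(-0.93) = -0.31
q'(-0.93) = 6.55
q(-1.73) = -9.07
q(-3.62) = -57.66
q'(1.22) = -17.06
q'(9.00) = -102.48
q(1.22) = -11.61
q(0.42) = -1.48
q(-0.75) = 0.69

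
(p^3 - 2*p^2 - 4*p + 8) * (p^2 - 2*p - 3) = p^5 - 4*p^4 - 3*p^3 + 22*p^2 - 4*p - 24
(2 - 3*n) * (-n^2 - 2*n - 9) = 3*n^3 + 4*n^2 + 23*n - 18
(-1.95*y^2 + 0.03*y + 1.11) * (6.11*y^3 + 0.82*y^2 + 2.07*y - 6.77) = -11.9145*y^5 - 1.4157*y^4 + 2.7702*y^3 + 14.1738*y^2 + 2.0946*y - 7.5147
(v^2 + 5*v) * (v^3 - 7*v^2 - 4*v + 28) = v^5 - 2*v^4 - 39*v^3 + 8*v^2 + 140*v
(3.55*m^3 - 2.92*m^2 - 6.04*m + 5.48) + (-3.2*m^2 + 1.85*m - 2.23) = 3.55*m^3 - 6.12*m^2 - 4.19*m + 3.25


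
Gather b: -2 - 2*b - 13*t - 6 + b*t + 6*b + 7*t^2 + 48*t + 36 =b*(t + 4) + 7*t^2 + 35*t + 28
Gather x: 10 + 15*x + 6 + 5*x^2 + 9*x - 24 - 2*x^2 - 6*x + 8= 3*x^2 + 18*x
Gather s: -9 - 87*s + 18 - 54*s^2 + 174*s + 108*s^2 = 54*s^2 + 87*s + 9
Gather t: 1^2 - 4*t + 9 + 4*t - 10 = 0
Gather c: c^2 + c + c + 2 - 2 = c^2 + 2*c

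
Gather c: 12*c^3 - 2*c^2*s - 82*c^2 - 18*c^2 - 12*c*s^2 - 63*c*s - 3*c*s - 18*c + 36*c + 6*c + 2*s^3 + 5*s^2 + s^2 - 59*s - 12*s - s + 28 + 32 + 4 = 12*c^3 + c^2*(-2*s - 100) + c*(-12*s^2 - 66*s + 24) + 2*s^3 + 6*s^2 - 72*s + 64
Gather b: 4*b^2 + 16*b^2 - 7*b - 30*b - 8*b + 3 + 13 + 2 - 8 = 20*b^2 - 45*b + 10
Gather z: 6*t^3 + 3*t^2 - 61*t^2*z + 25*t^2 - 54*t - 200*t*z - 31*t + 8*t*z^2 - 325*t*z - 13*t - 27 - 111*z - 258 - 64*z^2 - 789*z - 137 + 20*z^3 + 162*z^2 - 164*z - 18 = 6*t^3 + 28*t^2 - 98*t + 20*z^3 + z^2*(8*t + 98) + z*(-61*t^2 - 525*t - 1064) - 440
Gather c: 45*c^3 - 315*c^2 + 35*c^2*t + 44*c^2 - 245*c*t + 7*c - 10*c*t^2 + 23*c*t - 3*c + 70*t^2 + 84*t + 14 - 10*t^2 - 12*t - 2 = 45*c^3 + c^2*(35*t - 271) + c*(-10*t^2 - 222*t + 4) + 60*t^2 + 72*t + 12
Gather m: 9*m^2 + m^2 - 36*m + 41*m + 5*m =10*m^2 + 10*m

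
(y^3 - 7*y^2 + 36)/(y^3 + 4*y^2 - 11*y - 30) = (y - 6)/(y + 5)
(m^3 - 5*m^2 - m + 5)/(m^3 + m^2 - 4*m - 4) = (m^2 - 6*m + 5)/(m^2 - 4)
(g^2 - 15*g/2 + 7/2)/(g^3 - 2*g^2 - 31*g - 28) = (g - 1/2)/(g^2 + 5*g + 4)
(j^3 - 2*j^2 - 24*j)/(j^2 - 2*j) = (j^2 - 2*j - 24)/(j - 2)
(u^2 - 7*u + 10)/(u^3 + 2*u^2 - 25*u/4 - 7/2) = 4*(u - 5)/(4*u^2 + 16*u + 7)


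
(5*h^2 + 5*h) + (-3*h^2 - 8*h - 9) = 2*h^2 - 3*h - 9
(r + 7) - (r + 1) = 6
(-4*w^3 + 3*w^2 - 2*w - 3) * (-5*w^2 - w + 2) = 20*w^5 - 11*w^4 - w^3 + 23*w^2 - w - 6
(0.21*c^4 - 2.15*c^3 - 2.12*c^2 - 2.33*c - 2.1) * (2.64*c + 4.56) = 0.5544*c^5 - 4.7184*c^4 - 15.4008*c^3 - 15.8184*c^2 - 16.1688*c - 9.576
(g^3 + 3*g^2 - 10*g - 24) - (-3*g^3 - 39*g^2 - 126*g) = 4*g^3 + 42*g^2 + 116*g - 24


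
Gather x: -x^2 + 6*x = -x^2 + 6*x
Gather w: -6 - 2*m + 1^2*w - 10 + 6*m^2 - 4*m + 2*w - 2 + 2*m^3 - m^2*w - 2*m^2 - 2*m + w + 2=2*m^3 + 4*m^2 - 8*m + w*(4 - m^2) - 16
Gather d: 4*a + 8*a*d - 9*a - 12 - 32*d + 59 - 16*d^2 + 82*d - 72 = -5*a - 16*d^2 + d*(8*a + 50) - 25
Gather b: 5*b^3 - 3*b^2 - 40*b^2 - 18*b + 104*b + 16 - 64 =5*b^3 - 43*b^2 + 86*b - 48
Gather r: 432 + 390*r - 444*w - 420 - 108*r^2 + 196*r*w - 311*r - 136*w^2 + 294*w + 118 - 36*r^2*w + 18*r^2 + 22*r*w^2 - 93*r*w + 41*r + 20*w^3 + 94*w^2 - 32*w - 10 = r^2*(-36*w - 90) + r*(22*w^2 + 103*w + 120) + 20*w^3 - 42*w^2 - 182*w + 120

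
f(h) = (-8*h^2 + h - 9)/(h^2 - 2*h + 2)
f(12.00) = -9.42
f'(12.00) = 0.13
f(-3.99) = -5.42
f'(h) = (1 - 16*h)/(h^2 - 2*h + 2) + (2 - 2*h)*(-8*h^2 + h - 9)/(h^2 - 2*h + 2)^2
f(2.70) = -16.61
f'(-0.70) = 0.08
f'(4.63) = 1.20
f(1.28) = -19.31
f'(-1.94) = 0.73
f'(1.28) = -8.03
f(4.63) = -12.41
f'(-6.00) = 0.24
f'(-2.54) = 0.64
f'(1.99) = 3.96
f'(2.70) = 3.67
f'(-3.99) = 0.42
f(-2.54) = -4.67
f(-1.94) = -4.26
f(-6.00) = -6.06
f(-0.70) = -3.50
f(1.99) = -19.54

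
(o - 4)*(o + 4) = o^2 - 16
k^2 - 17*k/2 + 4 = (k - 8)*(k - 1/2)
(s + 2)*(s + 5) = s^2 + 7*s + 10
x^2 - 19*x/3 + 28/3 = (x - 4)*(x - 7/3)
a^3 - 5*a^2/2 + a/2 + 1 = (a - 2)*(a - 1)*(a + 1/2)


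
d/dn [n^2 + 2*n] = 2*n + 2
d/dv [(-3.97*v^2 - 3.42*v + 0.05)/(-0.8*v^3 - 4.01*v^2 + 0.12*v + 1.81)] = (-3.176*v^4 - 5.472*v^3 - 14.0706*v^2 - 13.9704*v - 6.1962)/(0.64*v^6 + 6.416*v^5 + 15.8881*v^4 - 3.8584*v^3 - 14.5018*v^2 + 0.4344*v + 3.2761)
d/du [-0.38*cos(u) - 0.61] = 0.38*sin(u)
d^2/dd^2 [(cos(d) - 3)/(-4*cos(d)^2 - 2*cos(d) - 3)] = (36*(1 - cos(2*d))^2*cos(d) - 50*(1 - cos(2*d))^2 + 103*cos(d) + 7*cos(2*d) - 12*cos(3*d) - 8*cos(5*d) + 171)/(2*cos(d) + 2*cos(2*d) + 5)^3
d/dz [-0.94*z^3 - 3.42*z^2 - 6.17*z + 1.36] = -2.82*z^2 - 6.84*z - 6.17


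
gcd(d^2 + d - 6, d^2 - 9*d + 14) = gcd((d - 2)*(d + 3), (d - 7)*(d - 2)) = d - 2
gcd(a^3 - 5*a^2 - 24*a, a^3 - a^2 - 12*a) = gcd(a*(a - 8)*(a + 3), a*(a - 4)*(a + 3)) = a^2 + 3*a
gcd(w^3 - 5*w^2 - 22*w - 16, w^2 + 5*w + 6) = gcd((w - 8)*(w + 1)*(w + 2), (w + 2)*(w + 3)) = w + 2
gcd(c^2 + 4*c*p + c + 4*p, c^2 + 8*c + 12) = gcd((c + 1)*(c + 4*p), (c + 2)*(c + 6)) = 1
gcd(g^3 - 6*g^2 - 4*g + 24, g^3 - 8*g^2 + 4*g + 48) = g^2 - 4*g - 12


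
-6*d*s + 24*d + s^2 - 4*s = (-6*d + s)*(s - 4)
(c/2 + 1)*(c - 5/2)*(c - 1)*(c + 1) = c^4/2 - c^3/4 - 3*c^2 + c/4 + 5/2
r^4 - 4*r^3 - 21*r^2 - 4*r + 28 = (r - 7)*(r - 1)*(r + 2)^2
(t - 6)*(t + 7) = t^2 + t - 42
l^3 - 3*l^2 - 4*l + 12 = (l - 3)*(l - 2)*(l + 2)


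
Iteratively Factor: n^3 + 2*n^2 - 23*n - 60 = (n - 5)*(n^2 + 7*n + 12) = (n - 5)*(n + 3)*(n + 4)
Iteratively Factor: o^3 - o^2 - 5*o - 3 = (o + 1)*(o^2 - 2*o - 3) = (o - 3)*(o + 1)*(o + 1)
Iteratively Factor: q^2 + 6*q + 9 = (q + 3)*(q + 3)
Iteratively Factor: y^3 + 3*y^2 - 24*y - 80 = (y - 5)*(y^2 + 8*y + 16) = (y - 5)*(y + 4)*(y + 4)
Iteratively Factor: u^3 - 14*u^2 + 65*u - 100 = (u - 5)*(u^2 - 9*u + 20) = (u - 5)^2*(u - 4)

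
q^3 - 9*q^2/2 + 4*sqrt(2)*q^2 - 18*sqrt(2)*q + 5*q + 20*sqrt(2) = (q - 5/2)*(q - 2)*(q + 4*sqrt(2))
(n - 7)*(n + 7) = n^2 - 49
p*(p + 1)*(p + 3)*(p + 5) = p^4 + 9*p^3 + 23*p^2 + 15*p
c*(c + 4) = c^2 + 4*c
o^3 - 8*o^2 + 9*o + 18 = (o - 6)*(o - 3)*(o + 1)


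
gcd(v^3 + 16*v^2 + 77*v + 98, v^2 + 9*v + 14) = v^2 + 9*v + 14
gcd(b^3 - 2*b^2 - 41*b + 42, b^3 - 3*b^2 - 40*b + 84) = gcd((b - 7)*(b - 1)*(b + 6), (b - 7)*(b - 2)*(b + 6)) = b^2 - b - 42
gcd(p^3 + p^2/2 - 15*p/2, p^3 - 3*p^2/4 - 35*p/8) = p^2 - 5*p/2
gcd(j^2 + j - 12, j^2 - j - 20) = j + 4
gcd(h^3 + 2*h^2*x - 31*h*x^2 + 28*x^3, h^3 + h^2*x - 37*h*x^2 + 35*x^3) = -h^2 - 6*h*x + 7*x^2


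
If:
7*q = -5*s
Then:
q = -5*s/7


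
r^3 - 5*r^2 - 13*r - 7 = (r - 7)*(r + 1)^2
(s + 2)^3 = s^3 + 6*s^2 + 12*s + 8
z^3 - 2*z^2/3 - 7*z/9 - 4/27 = (z - 4/3)*(z + 1/3)^2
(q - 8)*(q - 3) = q^2 - 11*q + 24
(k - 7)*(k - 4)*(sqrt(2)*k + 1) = sqrt(2)*k^3 - 11*sqrt(2)*k^2 + k^2 - 11*k + 28*sqrt(2)*k + 28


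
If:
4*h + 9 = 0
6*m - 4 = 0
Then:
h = -9/4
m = 2/3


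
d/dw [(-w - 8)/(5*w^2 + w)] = (5*w^2 + 80*w + 8)/(w^2*(25*w^2 + 10*w + 1))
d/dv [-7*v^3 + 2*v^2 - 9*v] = -21*v^2 + 4*v - 9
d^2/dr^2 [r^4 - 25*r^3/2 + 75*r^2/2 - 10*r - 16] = 12*r^2 - 75*r + 75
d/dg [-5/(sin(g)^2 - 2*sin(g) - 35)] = 10*(sin(g) - 1)*cos(g)/((sin(g) - 7)^2*(sin(g) + 5)^2)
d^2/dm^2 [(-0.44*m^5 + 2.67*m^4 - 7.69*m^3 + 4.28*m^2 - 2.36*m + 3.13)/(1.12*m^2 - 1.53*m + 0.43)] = (-3.311616*m^7 + 18.76224*m^6 - 43.626096*m^5 + 53.90073*m^4 - 49.580994*m^3 + 47.469846*m^2 - 33.893238*m + 10.116674)/(1.404928*m^6 - 5.757696*m^5 + 9.4836*m^4 - 8.002665*m^3 + 3.641025*m^2 - 0.848691*m + 0.079507)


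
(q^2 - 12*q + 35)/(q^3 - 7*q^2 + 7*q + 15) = (q - 7)/(q^2 - 2*q - 3)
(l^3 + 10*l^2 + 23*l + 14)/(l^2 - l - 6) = (l^2 + 8*l + 7)/(l - 3)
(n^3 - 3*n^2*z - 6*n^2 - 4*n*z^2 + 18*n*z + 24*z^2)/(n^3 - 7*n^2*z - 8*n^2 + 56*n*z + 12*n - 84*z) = (-n^2 + 3*n*z + 4*z^2)/(-n^2 + 7*n*z + 2*n - 14*z)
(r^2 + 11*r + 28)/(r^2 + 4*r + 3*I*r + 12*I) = (r + 7)/(r + 3*I)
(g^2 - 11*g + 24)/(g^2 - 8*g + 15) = (g - 8)/(g - 5)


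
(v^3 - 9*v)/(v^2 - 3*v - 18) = v*(v - 3)/(v - 6)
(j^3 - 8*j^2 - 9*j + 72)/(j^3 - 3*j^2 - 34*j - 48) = (j - 3)/(j + 2)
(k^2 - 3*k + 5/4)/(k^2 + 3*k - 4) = (k^2 - 3*k + 5/4)/(k^2 + 3*k - 4)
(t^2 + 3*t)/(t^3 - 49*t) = (t + 3)/(t^2 - 49)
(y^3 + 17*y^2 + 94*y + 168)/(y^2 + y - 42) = (y^2 + 10*y + 24)/(y - 6)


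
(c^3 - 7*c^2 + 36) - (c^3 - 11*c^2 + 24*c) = 4*c^2 - 24*c + 36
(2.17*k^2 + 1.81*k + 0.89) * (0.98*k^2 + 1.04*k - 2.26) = 2.1266*k^4 + 4.0306*k^3 - 2.1496*k^2 - 3.165*k - 2.0114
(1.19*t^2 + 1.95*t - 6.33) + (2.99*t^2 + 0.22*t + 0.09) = 4.18*t^2 + 2.17*t - 6.24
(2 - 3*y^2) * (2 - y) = 3*y^3 - 6*y^2 - 2*y + 4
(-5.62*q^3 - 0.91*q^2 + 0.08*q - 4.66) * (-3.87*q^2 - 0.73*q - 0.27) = 21.7494*q^5 + 7.6243*q^4 + 1.8721*q^3 + 18.2215*q^2 + 3.3802*q + 1.2582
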